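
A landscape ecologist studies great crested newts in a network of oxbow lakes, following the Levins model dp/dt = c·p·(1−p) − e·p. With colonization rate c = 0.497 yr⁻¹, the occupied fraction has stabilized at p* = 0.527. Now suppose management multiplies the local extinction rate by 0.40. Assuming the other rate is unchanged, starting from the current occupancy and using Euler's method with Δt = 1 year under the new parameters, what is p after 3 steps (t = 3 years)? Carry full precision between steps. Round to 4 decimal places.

0.7124

Balance c(1−p*) = e gives e = 0.497×(1 − 0.52700) = 0.23508.
Starting from p₀ = 0.52700; update p ← p + (dp/dt)·Δt with the new parameters.
step 1: Δp = +0.07433, p = 0.60133
step 2: Δp = +0.06260, p = 0.66393
step 3: Δp = +0.04846, p = 0.71240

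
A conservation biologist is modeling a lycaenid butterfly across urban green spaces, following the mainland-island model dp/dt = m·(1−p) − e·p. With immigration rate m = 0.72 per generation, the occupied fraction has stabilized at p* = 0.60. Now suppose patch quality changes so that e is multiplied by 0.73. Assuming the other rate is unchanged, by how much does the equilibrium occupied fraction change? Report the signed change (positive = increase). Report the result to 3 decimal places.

Balance m(1−p*) = e·p* gives e = m(1−p*)/p* = 0.72×0.40000/0.60000 = 0.48000.
New p* = m/(m+e) = 0.72000/(0.72000+0.35040) = 0.67265.
Δp* = 0.67265 − 0.60000 = +0.07265.

0.073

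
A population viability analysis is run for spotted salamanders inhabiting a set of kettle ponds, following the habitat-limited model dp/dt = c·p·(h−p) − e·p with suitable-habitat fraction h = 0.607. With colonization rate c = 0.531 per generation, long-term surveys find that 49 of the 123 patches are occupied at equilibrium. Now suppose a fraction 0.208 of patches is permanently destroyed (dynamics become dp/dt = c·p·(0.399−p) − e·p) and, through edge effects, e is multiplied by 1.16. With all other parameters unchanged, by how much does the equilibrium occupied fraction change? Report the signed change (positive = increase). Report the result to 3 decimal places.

-0.241

Observed p* = 49/123 = 0.39837.
Balance c(h−p*) = e gives e = 0.531×(0.607 − 0.39837) = 0.11078.
New p* = 0.399 − e/c = 0.399 − 0.12850/0.53100 = 0.15700.
Δp* = 0.15700 − 0.39837 = -0.24137.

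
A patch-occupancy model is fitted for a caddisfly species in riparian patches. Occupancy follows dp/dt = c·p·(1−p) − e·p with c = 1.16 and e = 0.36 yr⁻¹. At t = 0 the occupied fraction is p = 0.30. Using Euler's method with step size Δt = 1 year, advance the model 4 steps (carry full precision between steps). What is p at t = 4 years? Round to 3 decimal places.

0.679

Update rule: p ← p + [c·p·(1−p) − e·p]·Δt with Δt = 1.
t = 1: p = 0.30000 + (+0.13560) = 0.43560
t = 2: p = 0.43560 + (+0.12837) = 0.56397
t = 3: p = 0.56397 + (+0.08222) = 0.64620
t = 4: p = 0.64620 + (+0.03258) = 0.67877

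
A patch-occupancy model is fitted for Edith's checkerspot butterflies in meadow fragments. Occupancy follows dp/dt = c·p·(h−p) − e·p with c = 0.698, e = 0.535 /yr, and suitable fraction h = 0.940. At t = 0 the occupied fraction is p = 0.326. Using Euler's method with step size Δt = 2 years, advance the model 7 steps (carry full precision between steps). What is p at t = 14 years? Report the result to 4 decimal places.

Update rule: p ← p + [c·p·(h−p) − e·p]·Δt with Δt = 2.
step 1: Δp = -0.06939, p = 0.25661
step 2: Δp = -0.02976, p = 0.22685
step 3: Δp = -0.01689, p = 0.20996
step 4: Δp = -0.01068, p = 0.19928
step 5: Δp = -0.00717, p = 0.19212
step 6: Δp = -0.00499, p = 0.18713
step 7: Δp = -0.00355, p = 0.18358

0.1836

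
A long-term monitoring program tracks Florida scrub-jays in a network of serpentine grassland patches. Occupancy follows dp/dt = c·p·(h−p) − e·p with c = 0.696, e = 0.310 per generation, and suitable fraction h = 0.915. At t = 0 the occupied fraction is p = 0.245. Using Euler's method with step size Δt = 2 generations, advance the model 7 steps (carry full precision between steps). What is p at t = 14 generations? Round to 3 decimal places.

0.469

Update rule: p ← p + [c·p·(h−p) − e·p]·Δt with Δt = 2.
t = 2: p = 0.24500 + (+0.07660) = 0.32160
t = 4: p = 0.32160 + (+0.06625) = 0.38785
t = 6: p = 0.38785 + (+0.04413) = 0.43199
t = 8: p = 0.43199 + (+0.02262) = 0.45460
t = 10: p = 0.45460 + (+0.00949) = 0.46409
t = 12: p = 0.46409 + (+0.00356) = 0.46765
t = 14: p = 0.46765 + (+0.00127) = 0.46892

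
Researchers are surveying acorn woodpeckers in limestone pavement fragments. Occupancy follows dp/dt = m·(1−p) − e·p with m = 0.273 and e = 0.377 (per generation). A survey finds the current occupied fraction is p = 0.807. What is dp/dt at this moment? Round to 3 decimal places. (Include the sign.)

-0.252

Colonization term: m·(1−p) = 0.273×0.1930 = 0.05269.
Extinction term: e·p = 0.30424.
dp/dt = 0.05269 − 0.30424 = -0.25155.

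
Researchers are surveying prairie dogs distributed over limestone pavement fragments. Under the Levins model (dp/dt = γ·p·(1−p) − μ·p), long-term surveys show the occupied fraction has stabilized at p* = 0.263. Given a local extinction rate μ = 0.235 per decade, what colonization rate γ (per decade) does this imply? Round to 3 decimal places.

0.319

At equilibrium γ(1−p*) = μ, so γ = μ/(1−p*).
γ = 0.235/(1 − 0.263) = 0.235/0.7370 = 0.3189.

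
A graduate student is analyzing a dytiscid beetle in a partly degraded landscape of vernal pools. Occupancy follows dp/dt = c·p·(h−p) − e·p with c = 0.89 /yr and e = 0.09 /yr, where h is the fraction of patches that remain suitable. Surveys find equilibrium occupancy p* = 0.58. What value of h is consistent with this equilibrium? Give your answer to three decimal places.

0.681

At equilibrium c(h−p*) = e, so h = p* + e/c.
h = 0.58 + 0.09/0.89 = 0.58 + 0.1011 = 0.6811.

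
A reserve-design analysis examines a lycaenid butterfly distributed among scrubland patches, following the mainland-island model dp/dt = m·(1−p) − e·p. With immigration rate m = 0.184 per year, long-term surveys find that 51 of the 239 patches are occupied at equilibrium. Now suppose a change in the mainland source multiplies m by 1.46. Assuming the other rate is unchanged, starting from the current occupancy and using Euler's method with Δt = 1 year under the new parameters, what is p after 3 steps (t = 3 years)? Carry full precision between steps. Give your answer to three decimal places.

0.284

Observed p* = 51/239 = 0.21339.
Balance m(1−p*) = e·p* gives e = m(1−p*)/p* = 0.184×0.78661/0.21339 = 0.67827.
Starting from p₀ = 0.21339; update p ← p + (dp/dt)·Δt with the new parameters.
  1  |  dp/dt·Δt = +0.066579  |  p_1 = 0.279968
  2  |  dp/dt·Δt = +0.003534  |  p_2 = 0.283502
  3  |  dp/dt·Δt = +0.000188  |  p_3 = 0.283690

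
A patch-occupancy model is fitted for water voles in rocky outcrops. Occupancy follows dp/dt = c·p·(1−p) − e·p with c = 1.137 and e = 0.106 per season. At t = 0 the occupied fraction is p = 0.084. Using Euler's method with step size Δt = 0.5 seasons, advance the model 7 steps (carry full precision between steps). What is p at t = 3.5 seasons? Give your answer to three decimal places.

Update rule: p ← p + [c·p·(1−p) − e·p]·Δt with Δt = 0.5.
t = 0.5: p = 0.08400 + (+0.03929) = 0.12329
t = 1: p = 0.12329 + (+0.05491) = 0.17821
t = 1.5: p = 0.17821 + (+0.07381) = 0.25202
t = 2: p = 0.25202 + (+0.09381) = 0.34582
t = 2.5: p = 0.34582 + (+0.11028) = 0.45611
t = 3: p = 0.45611 + (+0.11686) = 0.57296
t = 3.5: p = 0.57296 + (+0.10873) = 0.68169

0.682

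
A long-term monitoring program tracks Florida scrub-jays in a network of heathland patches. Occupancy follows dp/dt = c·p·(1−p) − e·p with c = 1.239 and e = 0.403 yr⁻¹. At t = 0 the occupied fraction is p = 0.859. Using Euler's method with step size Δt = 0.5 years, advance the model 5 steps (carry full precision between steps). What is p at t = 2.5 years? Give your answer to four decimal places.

0.6829

Update rule: p ← p + [c·p·(1−p) − e·p]·Δt with Δt = 0.5.
  1  |  dp/dt·Δt = -0.098055  |  p_1 = 0.760945
  2  |  dp/dt·Δt = -0.040638  |  p_2 = 0.720306
  3  |  dp/dt·Δt = -0.020334  |  p_3 = 0.699972
  4  |  dp/dt·Δt = -0.010943  |  p_4 = 0.689030
  5  |  dp/dt·Δt = -0.006101  |  p_5 = 0.682929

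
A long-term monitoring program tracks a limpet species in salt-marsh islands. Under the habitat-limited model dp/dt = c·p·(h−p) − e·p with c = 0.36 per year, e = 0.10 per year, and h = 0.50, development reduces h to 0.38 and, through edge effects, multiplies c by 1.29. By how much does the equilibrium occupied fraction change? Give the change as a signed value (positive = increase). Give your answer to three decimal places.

-0.058

Before: p* = h − e/c = 0.50 − 0.10/0.36 = 0.50 − 0.2778 = 0.2222.
After: c = 0.4644, e = 0.1, h = 0.38; p* = 0.38 − 0.1/0.4644 = 0.1647.
Δp* = 0.1647 − 0.2222 = -0.0576.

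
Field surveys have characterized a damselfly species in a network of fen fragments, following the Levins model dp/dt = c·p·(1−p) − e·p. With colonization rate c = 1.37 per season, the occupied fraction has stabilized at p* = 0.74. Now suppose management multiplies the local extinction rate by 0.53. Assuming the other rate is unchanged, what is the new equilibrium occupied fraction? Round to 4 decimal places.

Balance c(1−p*) = e gives e = 1.37×(1 − 0.74000) = 0.35620.
New p* = 1 − e/c = 1 − 0.18879/1.37000 = 0.86220.

0.8622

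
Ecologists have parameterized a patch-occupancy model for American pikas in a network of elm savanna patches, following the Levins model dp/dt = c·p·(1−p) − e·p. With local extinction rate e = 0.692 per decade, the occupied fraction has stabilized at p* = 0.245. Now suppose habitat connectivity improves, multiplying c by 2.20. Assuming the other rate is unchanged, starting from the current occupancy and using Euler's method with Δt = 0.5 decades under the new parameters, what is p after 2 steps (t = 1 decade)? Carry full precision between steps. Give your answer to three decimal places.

Balance c(1−p*) = e gives c = e/(1 − 0.24500) = 0.692/0.75500 = 0.91656.
Starting from p₀ = 0.24500; update p ← p + (dp/dt)·Δt with the new parameters.
  1  |  dp/dt·Δt = +0.101724  |  p_1 = 0.346724
  2  |  dp/dt·Δt = +0.108400  |  p_2 = 0.455124

0.455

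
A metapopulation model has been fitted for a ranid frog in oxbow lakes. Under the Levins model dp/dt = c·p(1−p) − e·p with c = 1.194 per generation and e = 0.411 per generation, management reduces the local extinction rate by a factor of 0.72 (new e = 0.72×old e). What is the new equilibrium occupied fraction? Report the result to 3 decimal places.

0.752

Before: p* = 1 − 0.411/1.194 = 0.6558.
After the change, c = 1.194, e = 0.29592, so p* = 1 − 0.29592/1.194 = 0.7522.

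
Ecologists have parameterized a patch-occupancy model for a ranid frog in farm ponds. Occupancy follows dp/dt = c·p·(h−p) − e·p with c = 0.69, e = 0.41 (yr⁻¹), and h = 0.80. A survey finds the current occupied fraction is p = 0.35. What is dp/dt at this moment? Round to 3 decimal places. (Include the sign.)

-0.035

Colonization term: c·p·(h−p) = 0.69×0.35×0.4500 = 0.10867.
Extinction term: e·p = 0.14350.
dp/dt = 0.10867 − 0.14350 = -0.03482.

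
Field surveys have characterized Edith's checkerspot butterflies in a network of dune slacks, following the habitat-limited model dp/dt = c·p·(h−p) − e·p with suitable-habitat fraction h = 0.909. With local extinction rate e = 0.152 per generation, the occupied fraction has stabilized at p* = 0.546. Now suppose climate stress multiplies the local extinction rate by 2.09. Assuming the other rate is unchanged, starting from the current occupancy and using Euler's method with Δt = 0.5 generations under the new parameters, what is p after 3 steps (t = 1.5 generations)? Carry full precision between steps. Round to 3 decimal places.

0.434

Balance c(h−p*) = e gives c = e/(0.909 − 0.54600) = 0.152/0.36300 = 0.41873.
Starting from p₀ = 0.54600; update p ← p + (dp/dt)·Δt with the new parameters.
step 1: Δp = -0.04523, p = 0.50077
step 2: Δp = -0.03674, p = 0.46403
step 3: Δp = -0.03048, p = 0.43355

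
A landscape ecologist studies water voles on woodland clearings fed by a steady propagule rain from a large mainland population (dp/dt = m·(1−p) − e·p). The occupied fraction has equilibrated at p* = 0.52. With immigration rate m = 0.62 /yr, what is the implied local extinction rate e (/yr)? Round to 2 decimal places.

At equilibrium m(1−p*) = e·p*, so e = m(1−p*)/p*.
e = 0.62 × 0.4800 / 0.52 = 0.5723.

0.57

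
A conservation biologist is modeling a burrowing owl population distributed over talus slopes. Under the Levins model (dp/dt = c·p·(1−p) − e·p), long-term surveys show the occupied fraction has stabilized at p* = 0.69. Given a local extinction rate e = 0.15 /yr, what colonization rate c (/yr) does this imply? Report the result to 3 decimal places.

At equilibrium c(1−p*) = e, so c = e/(1−p*).
c = 0.15/(1 − 0.69) = 0.15/0.3100 = 0.4839.

0.484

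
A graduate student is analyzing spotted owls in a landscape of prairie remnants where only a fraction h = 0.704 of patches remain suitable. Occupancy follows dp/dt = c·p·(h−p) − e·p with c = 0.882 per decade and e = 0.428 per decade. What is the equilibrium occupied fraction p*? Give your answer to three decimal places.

0.219

Setting dp/dt = 0 and dividing by p* gives c·(h−p*) = e.
So p* = h − e/c = 0.704 − 0.428/0.882 = 0.704 − 0.4853 = 0.2187.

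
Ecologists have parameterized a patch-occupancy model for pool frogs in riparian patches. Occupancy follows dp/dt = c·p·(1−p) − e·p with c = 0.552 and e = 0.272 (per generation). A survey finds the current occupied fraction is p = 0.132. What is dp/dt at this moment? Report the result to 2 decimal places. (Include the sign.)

Colonization term: c·p·(1−p) = 0.552×0.132×0.8680 = 0.06325.
Extinction term: e·p = 0.03590.
dp/dt = 0.06325 − 0.03590 = 0.02734.

0.03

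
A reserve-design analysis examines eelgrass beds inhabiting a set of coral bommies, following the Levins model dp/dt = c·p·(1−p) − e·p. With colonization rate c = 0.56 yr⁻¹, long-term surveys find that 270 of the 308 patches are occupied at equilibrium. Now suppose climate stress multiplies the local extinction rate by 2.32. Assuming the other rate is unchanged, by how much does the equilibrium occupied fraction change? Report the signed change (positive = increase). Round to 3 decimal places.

Observed p* = 270/308 = 0.87662.
Balance c(1−p*) = e gives e = 0.56×(1 − 0.87662) = 0.06909.
New p* = 1 − e/c = 1 − 0.16029/0.56000 = 0.71377.
Δp* = 0.71377 − 0.87662 = -0.16285.

-0.163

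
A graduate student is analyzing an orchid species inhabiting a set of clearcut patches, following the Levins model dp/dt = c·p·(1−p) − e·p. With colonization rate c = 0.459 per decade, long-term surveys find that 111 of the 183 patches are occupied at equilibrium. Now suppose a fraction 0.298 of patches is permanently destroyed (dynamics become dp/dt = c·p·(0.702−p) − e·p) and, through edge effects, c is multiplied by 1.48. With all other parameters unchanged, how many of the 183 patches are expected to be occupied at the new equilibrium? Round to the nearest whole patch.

80

Observed p* = 111/183 = 0.60656.
Balance c(1−p*) = e gives e = 0.459×(1 − 0.60656) = 0.18059.
New p* = 0.702 − e/c = 0.702 − 0.18059/0.67932 = 0.43616.
Expected occupied = 183 × 0.43616 = 79.82 ≈ 80.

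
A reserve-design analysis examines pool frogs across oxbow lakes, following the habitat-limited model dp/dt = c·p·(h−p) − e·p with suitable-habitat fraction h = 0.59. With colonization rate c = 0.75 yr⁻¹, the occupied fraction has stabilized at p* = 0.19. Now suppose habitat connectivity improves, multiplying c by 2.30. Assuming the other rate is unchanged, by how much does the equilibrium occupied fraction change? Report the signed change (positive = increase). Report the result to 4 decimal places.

Balance c(h−p*) = e gives e = 0.75×(0.59 − 0.19000) = 0.30000.
New p* = 0.59 − e/c = 0.59 − 0.30000/1.72500 = 0.41609.
Δp* = 0.41609 − 0.19000 = +0.22609.

0.2261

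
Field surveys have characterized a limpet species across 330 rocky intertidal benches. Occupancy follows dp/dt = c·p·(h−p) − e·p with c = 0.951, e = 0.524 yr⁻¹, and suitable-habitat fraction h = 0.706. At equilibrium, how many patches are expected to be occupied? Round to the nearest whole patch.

p* = h − e/c = 0.706 − 0.5510 = 0.1550.
Expected occupied patches = N × p* = 330 × 0.1550 = 51.15 ≈ 51.

51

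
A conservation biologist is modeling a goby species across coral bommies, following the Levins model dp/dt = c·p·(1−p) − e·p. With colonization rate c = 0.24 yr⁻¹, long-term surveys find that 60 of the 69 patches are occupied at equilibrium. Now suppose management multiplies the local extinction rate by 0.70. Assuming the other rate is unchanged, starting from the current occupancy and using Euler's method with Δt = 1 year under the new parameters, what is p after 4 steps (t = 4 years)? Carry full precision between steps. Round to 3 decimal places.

0.894

Observed p* = 60/69 = 0.86957.
Balance c(1−p*) = e gives e = 0.24×(1 − 0.86957) = 0.03130.
Starting from p₀ = 0.86957; update p ← p + (dp/dt)·Δt with the new parameters.
p: 0.86957 → 0.87773  (Δp = +0.00817)
p: 0.87773 → 0.88425  (Δp = +0.00652)
p: 0.88425 → 0.88944  (Δp = +0.00519)
p: 0.88944 → 0.89355  (Δp = +0.00411)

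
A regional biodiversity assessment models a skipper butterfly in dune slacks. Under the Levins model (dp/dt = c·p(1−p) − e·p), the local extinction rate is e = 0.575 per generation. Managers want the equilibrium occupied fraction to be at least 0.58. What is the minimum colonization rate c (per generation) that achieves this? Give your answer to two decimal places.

p* = 1 − e/c ≥ 0.58 requires e/c ≤ 0.4200, i.e. c ≥ e/0.4200.
c_min = 0.575/0.4200 = 1.3690.

1.37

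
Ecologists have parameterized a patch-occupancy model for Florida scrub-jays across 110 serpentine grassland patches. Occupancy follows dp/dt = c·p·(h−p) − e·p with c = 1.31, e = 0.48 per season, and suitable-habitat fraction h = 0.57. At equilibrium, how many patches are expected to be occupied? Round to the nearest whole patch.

22

p* = h − e/c = 0.57 − 0.3664 = 0.2036.
Expected occupied patches = N × p* = 110 × 0.2036 = 22.39 ≈ 22.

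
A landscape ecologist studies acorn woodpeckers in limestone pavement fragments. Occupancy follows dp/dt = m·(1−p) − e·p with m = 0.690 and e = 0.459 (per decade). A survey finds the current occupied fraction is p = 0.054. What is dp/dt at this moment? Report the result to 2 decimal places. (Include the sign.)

Colonization term: m·(1−p) = 0.690×0.9460 = 0.65274.
Extinction term: e·p = 0.02479.
dp/dt = 0.65274 − 0.02479 = 0.62795.

0.63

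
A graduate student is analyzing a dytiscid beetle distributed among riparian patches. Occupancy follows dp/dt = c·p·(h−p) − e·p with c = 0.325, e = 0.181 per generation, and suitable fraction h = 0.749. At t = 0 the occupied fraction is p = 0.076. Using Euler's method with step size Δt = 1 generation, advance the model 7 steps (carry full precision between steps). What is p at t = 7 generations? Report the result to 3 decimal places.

Update rule: p ← p + [c·p·(h−p) − e·p]·Δt with Δt = 1.
step 1: Δp = +0.00287, p = 0.07887
step 2: Δp = +0.00290, p = 0.08177
step 3: Δp = +0.00293, p = 0.08470
step 4: Δp = +0.00296, p = 0.08766
step 5: Δp = +0.00297, p = 0.09063
step 6: Δp = +0.00299, p = 0.09362
step 7: Δp = +0.00300, p = 0.09661

0.097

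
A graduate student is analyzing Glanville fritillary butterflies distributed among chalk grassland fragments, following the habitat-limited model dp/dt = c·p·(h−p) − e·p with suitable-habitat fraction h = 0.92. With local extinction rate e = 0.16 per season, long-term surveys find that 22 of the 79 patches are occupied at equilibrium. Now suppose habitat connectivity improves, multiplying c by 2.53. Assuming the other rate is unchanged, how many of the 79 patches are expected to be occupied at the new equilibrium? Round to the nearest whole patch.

Observed p* = 22/79 = 0.27848.
Balance c(h−p*) = e gives c = e/(0.92 − 0.27848) = 0.16/0.64152 = 0.24941.
New p* = 0.92 − e/c = 0.92 − 0.16000/0.63101 = 0.66644.
Expected occupied = 79 × 0.66644 = 52.65 ≈ 53.

53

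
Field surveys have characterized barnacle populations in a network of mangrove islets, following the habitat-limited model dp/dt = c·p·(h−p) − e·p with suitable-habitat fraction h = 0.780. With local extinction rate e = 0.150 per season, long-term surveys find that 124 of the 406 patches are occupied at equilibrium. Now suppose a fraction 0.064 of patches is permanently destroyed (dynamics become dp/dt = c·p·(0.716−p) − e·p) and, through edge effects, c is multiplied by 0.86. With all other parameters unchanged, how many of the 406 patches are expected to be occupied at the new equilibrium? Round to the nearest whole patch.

Observed p* = 124/406 = 0.30542.
Balance c(h−p*) = e gives c = e/(0.78 − 0.30542) = 0.150/0.47458 = 0.31607.
New p* = 0.716 − e/c = 0.716 − 0.15000/0.27182 = 0.16416.
Expected occupied = 406 × 0.16416 = 66.65 ≈ 67.

67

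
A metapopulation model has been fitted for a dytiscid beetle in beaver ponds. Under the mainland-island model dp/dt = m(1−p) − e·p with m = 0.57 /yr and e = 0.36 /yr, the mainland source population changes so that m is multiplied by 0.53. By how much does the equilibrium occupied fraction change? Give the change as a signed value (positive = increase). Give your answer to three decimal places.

-0.157

Before: p* = 0.57/(0.57+0.36) = 0.6129.
After: m = 0.3021, e = 0.36; p* = 0.3021/0.6621 = 0.4563.
Δp* = 0.4563 − 0.6129 = -0.1566.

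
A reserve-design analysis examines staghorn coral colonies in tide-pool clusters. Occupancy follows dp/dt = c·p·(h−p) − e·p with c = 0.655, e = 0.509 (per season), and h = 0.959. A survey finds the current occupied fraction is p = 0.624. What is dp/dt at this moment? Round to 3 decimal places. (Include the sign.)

Colonization term: c·p·(h−p) = 0.655×0.624×0.3350 = 0.13692.
Extinction term: e·p = 0.31762.
dp/dt = 0.13692 − 0.31762 = -0.18069.

-0.181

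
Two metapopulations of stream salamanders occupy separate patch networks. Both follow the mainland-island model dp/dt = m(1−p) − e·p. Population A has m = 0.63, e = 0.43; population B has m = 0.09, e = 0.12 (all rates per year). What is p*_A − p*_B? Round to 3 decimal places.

0.166

A: p*_A = m/(m+e) = 0.63/1.0600 = 0.5943.
B: p*_B = 0.09/0.2100 = 0.4286.
p*_A − p*_B = 0.5943 − 0.4286 = 0.1658.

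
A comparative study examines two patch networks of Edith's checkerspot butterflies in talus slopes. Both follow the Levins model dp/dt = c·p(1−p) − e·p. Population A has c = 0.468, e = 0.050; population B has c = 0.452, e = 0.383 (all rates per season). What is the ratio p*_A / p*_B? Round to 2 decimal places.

A: p*_A = 1 − 0.050/0.468 = 0.8932.
B: p*_B = 1 − 0.383/0.452 = 0.1527.
p*_A / p*_B = 0.8932/0.1527 = 5.8509.

5.85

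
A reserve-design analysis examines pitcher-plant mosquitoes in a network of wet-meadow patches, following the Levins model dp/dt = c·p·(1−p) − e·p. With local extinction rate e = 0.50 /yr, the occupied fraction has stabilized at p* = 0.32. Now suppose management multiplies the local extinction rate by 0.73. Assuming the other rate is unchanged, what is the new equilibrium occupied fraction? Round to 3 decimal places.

Balance c(1−p*) = e gives c = e/(1 − 0.32000) = 0.50/0.68000 = 0.73529.
New p* = 1 − e/c = 1 − 0.36500/0.73529 = 0.50360.

0.504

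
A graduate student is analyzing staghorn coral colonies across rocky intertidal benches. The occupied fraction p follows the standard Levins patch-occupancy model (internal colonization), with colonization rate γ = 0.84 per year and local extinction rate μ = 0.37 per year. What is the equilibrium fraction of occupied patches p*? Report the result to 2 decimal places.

At equilibrium, colonization balances extinction: γ·p*·(1−p*) = μ·p*.
So p* = 1 − μ/γ = 1 − 0.37/0.84 = 1 − 0.4405 = 0.5595.

0.56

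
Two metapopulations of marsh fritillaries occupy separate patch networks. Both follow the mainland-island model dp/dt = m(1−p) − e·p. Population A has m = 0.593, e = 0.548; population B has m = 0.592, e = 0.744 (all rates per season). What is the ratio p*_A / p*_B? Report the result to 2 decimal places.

1.17

A: p*_A = m/(m+e) = 0.593/1.1410 = 0.5197.
B: p*_B = 0.592/1.3360 = 0.4431.
p*_A / p*_B = 0.5197/0.4431 = 1.1729.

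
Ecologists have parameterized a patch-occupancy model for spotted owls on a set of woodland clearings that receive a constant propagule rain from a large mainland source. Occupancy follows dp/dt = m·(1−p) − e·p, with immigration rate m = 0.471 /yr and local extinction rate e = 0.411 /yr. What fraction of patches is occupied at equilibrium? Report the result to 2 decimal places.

0.53

Setting dp/dt = 0: m − m·p* = e·p*, so m = (m+e)·p*.
p* = m/(m+e) = 0.471/(0.471+0.411) = 0.471/0.8820 = 0.5340.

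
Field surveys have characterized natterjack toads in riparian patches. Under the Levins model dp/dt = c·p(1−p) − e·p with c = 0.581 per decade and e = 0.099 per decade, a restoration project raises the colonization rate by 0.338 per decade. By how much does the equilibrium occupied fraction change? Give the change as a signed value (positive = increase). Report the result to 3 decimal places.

Before: p* = 1 − 0.099/0.581 = 0.8296.
After the change, c = 0.919, e = 0.099, so p* = 1 − 0.099/0.919 = 0.8923.
Δp* = 0.8923 − 0.8296 = +0.0627.

0.063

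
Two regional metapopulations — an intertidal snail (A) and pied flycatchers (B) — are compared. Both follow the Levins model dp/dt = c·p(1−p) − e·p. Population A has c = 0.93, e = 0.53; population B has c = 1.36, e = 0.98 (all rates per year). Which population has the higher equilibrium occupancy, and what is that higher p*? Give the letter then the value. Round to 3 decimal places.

A, 0.430

A: p*_A = 1 − 0.53/0.93 = 0.4301.
B: p*_B = 1 − 0.98/1.36 = 0.2794.
A is higher at 0.4301.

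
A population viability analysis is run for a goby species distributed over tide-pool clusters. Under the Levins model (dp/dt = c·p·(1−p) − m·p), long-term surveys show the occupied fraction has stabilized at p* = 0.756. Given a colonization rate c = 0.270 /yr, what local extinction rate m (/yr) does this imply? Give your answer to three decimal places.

0.066

At equilibrium c(1−p*) = m.
m = 0.270 × (1 − 0.756) = 0.270 × 0.2440 = 0.0659.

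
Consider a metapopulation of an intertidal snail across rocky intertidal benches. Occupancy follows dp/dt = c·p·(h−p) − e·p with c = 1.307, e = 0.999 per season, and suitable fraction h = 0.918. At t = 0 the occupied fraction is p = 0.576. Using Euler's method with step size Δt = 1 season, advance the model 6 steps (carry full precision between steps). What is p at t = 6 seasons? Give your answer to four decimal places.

0.1744

Update rule: p ← p + [c·p·(h−p) − e·p]·Δt with Δt = 1.
p: 0.57600 → 0.25804  (Δp = -0.31796)
p: 0.25804 → 0.22284  (Δp = -0.03521)
p: 0.22284 → 0.20269  (Δp = -0.02015)
p: 0.20269 → 0.18970  (Δp = -0.01299)
p: 0.18970 → 0.18076  (Δp = -0.00894)
p: 0.18076 → 0.17436  (Δp = -0.00640)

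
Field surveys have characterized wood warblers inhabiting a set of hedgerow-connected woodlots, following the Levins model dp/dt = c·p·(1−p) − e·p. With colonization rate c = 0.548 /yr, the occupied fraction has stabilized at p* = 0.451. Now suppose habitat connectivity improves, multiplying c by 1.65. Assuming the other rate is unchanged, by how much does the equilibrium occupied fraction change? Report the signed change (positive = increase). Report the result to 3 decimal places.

0.216

Balance c(1−p*) = e gives e = 0.548×(1 − 0.45100) = 0.30085.
New p* = 1 − e/c = 1 − 0.30085/0.90420 = 0.66727.
Δp* = 0.66727 − 0.45100 = +0.21627.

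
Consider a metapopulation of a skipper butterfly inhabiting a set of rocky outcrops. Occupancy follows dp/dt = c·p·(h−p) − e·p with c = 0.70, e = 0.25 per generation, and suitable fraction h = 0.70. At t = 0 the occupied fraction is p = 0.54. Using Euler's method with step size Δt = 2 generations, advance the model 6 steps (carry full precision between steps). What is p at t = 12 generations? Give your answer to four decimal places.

0.3443

Update rule: p ← p + [c·p·(h−p) − e·p]·Δt with Δt = 2.
t = 2: p = 0.54000 + (-0.14904) = 0.39096
t = 4: p = 0.39096 + (-0.02633) = 0.36463
t = 6: p = 0.36463 + (-0.01112) = 0.35352
t = 8: p = 0.35352 + (-0.00528) = 0.34824
t = 10: p = 0.34824 + (-0.00262) = 0.34562
t = 12: p = 0.34562 + (-0.00133) = 0.34428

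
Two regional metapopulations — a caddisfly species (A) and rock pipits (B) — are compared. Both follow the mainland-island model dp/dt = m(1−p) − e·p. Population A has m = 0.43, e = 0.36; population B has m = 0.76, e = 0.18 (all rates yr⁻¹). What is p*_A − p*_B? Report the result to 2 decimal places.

-0.26

A: p*_A = m/(m+e) = 0.43/0.7900 = 0.5443.
B: p*_B = 0.76/0.9400 = 0.8085.
p*_A − p*_B = 0.5443 − 0.8085 = -0.2642.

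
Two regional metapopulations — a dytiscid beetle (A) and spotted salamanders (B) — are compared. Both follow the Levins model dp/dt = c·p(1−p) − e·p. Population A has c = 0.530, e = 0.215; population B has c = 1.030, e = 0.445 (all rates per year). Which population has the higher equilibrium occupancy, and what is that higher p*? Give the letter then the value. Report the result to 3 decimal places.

A, 0.594

A: p*_A = 1 − 0.215/0.530 = 0.5943.
B: p*_B = 1 − 0.445/1.030 = 0.5680.
A is higher at 0.5943.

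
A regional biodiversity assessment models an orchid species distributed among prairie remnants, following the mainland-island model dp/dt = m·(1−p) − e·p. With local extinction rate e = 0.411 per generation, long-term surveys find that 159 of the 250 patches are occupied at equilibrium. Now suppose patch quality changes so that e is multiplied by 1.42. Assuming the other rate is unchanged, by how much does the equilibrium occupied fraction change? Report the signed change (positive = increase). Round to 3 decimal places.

Observed p* = 159/250 = 0.63600.
Balance m(1−p*) = e·p* gives m = e·p*/(1−p*) = 0.411×0.63600/0.36400 = 0.71812.
New p* = m/(m+e) = 0.71812/(0.71812+0.58362) = 0.55166.
Δp* = 0.55166 − 0.63600 = -0.08434.

-0.084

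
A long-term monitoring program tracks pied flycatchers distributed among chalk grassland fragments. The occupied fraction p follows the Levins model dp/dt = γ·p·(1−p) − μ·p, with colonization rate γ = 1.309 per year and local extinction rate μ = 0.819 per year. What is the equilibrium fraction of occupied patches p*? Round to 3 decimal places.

0.374

At equilibrium, colonization balances extinction: γ·p*·(1−p*) = μ·p*.
So p* = 1 − μ/γ = 1 − 0.819/1.309 = 1 − 0.6257 = 0.3743.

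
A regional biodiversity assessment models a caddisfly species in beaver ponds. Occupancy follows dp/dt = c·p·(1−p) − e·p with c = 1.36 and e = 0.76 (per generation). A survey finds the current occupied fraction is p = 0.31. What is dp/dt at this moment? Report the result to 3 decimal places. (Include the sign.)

Colonization term: c·p·(1−p) = 1.36×0.31×0.6900 = 0.29090.
Extinction term: e·p = 0.23560.
dp/dt = 0.29090 − 0.23560 = 0.05530.

0.055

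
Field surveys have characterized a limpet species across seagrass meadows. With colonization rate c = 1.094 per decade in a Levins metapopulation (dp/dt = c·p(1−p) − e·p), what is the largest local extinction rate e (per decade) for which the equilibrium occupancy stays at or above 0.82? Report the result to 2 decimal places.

1 − e/c ≥ 0.82 ⇒ e ≤ c(1 − 0.82) = 1.094 × 0.1800.
e_max = 0.1969.

0.20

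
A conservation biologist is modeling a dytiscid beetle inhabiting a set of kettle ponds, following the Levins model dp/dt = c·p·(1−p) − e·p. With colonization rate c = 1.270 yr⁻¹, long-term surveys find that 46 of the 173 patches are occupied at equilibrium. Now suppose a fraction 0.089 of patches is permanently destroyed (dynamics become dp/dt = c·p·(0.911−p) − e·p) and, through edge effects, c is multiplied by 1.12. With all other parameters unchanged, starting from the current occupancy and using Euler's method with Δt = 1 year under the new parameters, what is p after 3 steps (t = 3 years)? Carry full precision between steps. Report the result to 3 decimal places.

Observed p* = 46/173 = 0.26590.
Balance c(1−p*) = e gives e = 1.270×(1 − 0.26590) = 0.93231.
Starting from p₀ = 0.26590; update p ← p + (dp/dt)·Δt with the new parameters.
t = 1: p = 0.26590 + (-0.00391) = 0.26198
t = 2: p = 0.26198 + (-0.00240) = 0.25959
t = 3: p = 0.25959 + (-0.00149) = 0.25810

0.258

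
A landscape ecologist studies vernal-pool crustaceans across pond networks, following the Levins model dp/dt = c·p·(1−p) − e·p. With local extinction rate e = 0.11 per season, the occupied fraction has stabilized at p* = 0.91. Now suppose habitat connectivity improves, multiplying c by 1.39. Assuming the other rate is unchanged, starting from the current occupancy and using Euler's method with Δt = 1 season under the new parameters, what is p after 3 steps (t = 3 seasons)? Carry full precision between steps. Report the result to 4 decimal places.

Balance c(1−p*) = e gives c = e/(1 − 0.91000) = 0.11/0.09000 = 1.22222.
Starting from p₀ = 0.91000; update p ← p + (dp/dt)·Δt with the new parameters.
step 1: Δp = +0.03904, p = 0.94904
step 2: Δp = -0.02223, p = 0.92681
step 3: Δp = +0.01329, p = 0.94010

0.9401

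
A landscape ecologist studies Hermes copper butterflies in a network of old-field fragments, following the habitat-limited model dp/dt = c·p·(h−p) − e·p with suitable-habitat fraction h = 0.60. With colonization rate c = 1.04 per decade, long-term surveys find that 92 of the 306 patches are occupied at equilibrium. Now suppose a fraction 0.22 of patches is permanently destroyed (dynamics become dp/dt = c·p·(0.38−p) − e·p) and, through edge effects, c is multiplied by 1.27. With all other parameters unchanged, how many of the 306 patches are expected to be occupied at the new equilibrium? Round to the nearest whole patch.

44

Observed p* = 92/306 = 0.30065.
Balance c(h−p*) = e gives e = 1.04×(0.6 − 0.30065) = 0.31132.
New p* = 0.38 − e/c = 0.38 − 0.31132/1.32080 = 0.14429.
Expected occupied = 306 × 0.14429 = 44.15 ≈ 44.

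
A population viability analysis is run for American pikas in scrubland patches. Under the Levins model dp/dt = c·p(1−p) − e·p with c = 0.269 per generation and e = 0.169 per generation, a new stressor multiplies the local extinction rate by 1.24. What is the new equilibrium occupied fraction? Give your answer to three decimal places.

Before: p* = 1 − 0.169/0.269 = 0.3717.
After the change, c = 0.269, e = 0.20956, so p* = 1 − 0.20956/0.269 = 0.2210.

0.221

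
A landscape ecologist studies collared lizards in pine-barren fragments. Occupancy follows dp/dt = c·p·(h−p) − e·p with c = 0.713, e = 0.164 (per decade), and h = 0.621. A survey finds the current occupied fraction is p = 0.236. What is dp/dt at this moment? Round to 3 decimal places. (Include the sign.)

Colonization term: c·p·(h−p) = 0.713×0.236×0.3850 = 0.06478.
Extinction term: e·p = 0.03870.
dp/dt = 0.06478 − 0.03870 = 0.02608.

0.026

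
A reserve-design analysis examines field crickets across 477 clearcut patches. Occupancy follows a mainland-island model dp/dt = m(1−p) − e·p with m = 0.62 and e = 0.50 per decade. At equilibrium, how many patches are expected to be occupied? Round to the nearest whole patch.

264

p* = m/(m+e) = 0.62/1.1200 = 0.5536.
Expected occupied patches = N × p* = 477 × 0.5536 = 264.05 ≈ 264.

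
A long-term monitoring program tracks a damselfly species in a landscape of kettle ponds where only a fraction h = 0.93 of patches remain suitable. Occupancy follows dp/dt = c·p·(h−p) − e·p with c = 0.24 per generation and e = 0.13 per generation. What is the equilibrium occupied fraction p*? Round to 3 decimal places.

0.388

Setting dp/dt = 0 and dividing by p* gives c·(h−p*) = e.
So p* = h − e/c = 0.93 − 0.13/0.24 = 0.93 − 0.5417 = 0.3883.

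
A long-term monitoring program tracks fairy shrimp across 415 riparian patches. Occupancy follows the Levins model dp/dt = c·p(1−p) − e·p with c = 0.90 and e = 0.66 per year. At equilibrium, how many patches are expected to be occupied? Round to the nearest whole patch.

p* = 1 − e/c = 1 − 0.66/0.90 = 0.2667.
Expected occupied patches = N × p* = 415 × 0.2667 = 110.67 ≈ 111.

111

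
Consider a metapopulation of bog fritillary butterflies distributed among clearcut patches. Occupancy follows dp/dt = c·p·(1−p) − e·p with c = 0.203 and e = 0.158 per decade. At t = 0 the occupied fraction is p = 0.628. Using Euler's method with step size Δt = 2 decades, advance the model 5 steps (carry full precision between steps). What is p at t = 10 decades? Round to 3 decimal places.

Update rule: p ← p + [c·p·(1−p) − e·p]·Δt with Δt = 2.
p: 0.62800 → 0.52440  (Δp = -0.10360)
p: 0.52440 → 0.45995  (Δp = -0.06445)
p: 0.45995 → 0.41545  (Δp = -0.04449)
p: 0.41545 → 0.38277  (Δp = -0.03269)
p: 0.38277 → 0.35773  (Δp = -0.02503)

0.358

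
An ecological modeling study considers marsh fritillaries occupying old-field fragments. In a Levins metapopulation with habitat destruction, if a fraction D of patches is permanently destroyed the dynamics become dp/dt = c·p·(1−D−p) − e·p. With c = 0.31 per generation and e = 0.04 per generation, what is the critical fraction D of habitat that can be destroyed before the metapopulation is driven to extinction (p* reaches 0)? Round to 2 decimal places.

The nontrivial equilibrium is p* = (1−D) − e/c; extinction occurs when this hits zero.
So D_crit = 1 − e/c = 1 − 0.04/0.31 = 1 − 0.1290 = 0.8710.
This equals the undisturbed p*, a classic result of Lande's extension.

0.87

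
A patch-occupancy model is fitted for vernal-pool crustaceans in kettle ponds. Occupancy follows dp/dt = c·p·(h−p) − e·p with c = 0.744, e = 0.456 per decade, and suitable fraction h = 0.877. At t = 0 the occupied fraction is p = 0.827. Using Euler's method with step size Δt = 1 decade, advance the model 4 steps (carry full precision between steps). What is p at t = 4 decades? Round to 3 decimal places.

Update rule: p ← p + [c·p·(h−p) − e·p]·Δt with Δt = 1.
  1  |  dp/dt·Δt = -0.346348  |  p_1 = 0.480652
  2  |  dp/dt·Δt = -0.077441  |  p_2 = 0.403211
  3  |  dp/dt·Δt = -0.041733  |  p_3 = 0.361478
  4  |  dp/dt·Δt = -0.026190  |  p_4 = 0.335288

0.335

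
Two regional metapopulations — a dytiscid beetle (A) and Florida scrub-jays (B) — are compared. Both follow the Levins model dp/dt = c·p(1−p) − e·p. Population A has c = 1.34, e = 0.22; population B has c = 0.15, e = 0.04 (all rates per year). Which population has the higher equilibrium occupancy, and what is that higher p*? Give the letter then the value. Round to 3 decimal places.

A, 0.836

A: p*_A = 1 − 0.22/1.34 = 0.8358.
B: p*_B = 1 − 0.04/0.15 = 0.7333.
A is higher at 0.8358.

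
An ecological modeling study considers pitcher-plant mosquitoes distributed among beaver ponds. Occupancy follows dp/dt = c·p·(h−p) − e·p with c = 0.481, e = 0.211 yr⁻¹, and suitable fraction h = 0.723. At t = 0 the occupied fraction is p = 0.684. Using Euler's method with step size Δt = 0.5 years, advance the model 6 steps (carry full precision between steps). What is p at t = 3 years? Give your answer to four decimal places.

Update rule: p ← p + [c·p·(h−p) − e·p]·Δt with Δt = 0.5.
p: 0.68400 → 0.61825  (Δp = -0.06575)
p: 0.61825 → 0.56860  (Δp = -0.04965)
p: 0.56860 → 0.52973  (Δp = -0.03887)
p: 0.52973 → 0.49847  (Δp = -0.03126)
p: 0.49847 → 0.47279  (Δp = -0.02567)
p: 0.47279 → 0.45136  (Δp = -0.02143)

0.4514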